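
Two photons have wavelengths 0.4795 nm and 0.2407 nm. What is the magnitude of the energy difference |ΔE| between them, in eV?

Using E = hc/λ: E₁ = 4.1427e-16 J, E₂ = 8.2528e-16 J.
|ΔE| = |4.1427e-16 − 8.2528e-16| = 4.11e-16 J = 2570 eV.

2570 eV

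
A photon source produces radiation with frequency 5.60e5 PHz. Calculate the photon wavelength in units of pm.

(c = 2.99792458e8 m/s.)
First convert: f = 5.60e5 PHz = 5.60e20 Hz.
Since λ = c/f for a photon, λ = 5.353e-13 m.
Converting to pm: λ = 0.5353 pm ≈ 0.535 pm.

0.535 pm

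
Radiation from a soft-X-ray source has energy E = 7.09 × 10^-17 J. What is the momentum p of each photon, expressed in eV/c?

443 eV/c

Use c = 2.99792458 × 10^8 m/s, 1 eV = 1.602176634 × 10^-19 J.
The photon relation is p = E/c, giving p = 2.365 × 10^-25 kg·m/s.
Converting to eV/c: p = 442.5 eV/c ≈ 443 eV/c.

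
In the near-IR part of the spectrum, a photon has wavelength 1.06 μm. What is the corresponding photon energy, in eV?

(h = 6.62607015e-34 J·s, c = 2.99792458e8 m/s, 1 eV = 1.602176634e-19 J.)
Convert to SI: λ = 1.06 μm = 1.06e-6 m.
Since E = hc/λ for a photon, E = 1.874e-19 J.
Converting to eV: E = 1.170 eV ≈ 1.17 eV.

1.17 eV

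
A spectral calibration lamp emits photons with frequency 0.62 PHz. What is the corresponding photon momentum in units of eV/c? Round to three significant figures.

(h = 6.62607015 × 10^-34 J·s, c = 2.99792458 × 10^8 m/s, 1 eV = 1.602176634 × 10^-19 J.)
First convert: f = 0.62 PHz = 6.2 × 10^14 Hz.
Since p = hf/c for a photon, p = 1.370 × 10^-27 kg·m/s.
Converting to eV/c: p = 2.564 eV/c ≈ 2.56 eV/c.

2.56 eV/c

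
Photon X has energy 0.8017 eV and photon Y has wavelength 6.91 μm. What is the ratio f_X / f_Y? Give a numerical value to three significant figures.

4.47

f_X = 1.939 × 10^14 Hz (from energy = 0.8017 eV, via f = E/h).
f_Y = 4.339 × 10^13 Hz (from wavelength = 6.91 μm, via f = c/λ).
Ratio = 1.939 × 10^14 / 4.339 × 10^13 = 4.47.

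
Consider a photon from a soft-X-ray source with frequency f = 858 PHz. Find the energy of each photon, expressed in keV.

In SI units: f = 858 PHz = 8.58 × 10^17 Hz.
Apply E = hf: E = 5.685 × 10^-16 J.
Converting to keV: E = 3.548 keV ≈ 3.55 keV.

3.55 keV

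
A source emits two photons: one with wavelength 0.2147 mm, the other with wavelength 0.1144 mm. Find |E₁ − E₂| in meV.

Using E = hc/λ: E₁ = 9.2522 × 10^-22 J, E₂ = 1.7364 × 10^-21 J.
|ΔE| = |9.2522 × 10^-22 − 1.7364 × 10^-21| = 8.11 × 10^-22 J = 5.06 meV.

5.06 meV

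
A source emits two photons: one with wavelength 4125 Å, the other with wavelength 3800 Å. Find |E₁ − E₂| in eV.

Using E = hc/λ: E₁ = 4.8156e-19 J, E₂ = 5.2275e-19 J.
|ΔE| = |4.8156e-19 − 5.2275e-19| = 4.12e-20 J = 0.257 eV.

0.257 eV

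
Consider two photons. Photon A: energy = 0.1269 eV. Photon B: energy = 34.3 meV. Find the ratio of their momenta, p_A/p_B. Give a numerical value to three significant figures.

3.70

p_A = 6.782 × 10^-29 kg·m/s (from energy = 0.1269 eV, via p = E/c).
p_B = 1.833 × 10^-29 kg·m/s (from energy = 34.3 meV, via p = E/c).
Ratio = 6.782 × 10^-29 / 1.833 × 10^-29 = 3.70.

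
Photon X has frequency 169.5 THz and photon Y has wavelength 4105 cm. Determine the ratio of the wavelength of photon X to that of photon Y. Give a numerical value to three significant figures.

λ_X = 1.769e-6 m (from frequency = 169.5 THz, via λ = c/f).
λ_Y = 41.05 m (from wavelength = 4105 cm, via λ given directly).
Ratio = 1.769e-6 / 41.05 = 4.31e-8.

4.31e-8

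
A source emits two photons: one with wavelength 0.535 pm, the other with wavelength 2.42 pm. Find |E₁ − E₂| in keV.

1810 keV

Using E = hc/λ: E₁ = 3.713 × 10^-13 J, E₂ = 8.208 × 10^-14 J.
|ΔE| = |3.713 × 10^-13 − 8.208 × 10^-14| = 2.89 × 10^-13 J = 1810 keV.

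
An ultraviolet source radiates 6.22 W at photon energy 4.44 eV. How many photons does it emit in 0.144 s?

Total energy: E_total = P·t = 6.22 × 0.144 = 0.8957 J.
Per-photon energy: E = 7.114 × 10^-19 J.
N = E_total / E_photon = 1.26 × 10^18.

1.26 × 10^18 photons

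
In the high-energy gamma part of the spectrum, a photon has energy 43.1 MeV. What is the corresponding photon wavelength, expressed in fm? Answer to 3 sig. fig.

28.8 fm

Take h = 6.62607015 × 10^-34 J·s, c = 2.99792458 × 10^8 m/s, 1 eV = 1.602176634 × 10^-19 J.
In SI units: E = 43.1 MeV = 6.9054 × 10^-12 J.
Apply λ = hc/E: λ = 2.877 × 10^-14 m.
Converting to fm: λ = 28.77 fm ≈ 28.8 fm.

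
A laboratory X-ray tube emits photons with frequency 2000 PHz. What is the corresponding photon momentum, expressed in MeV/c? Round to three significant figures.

8.27 × 10^-3 MeV/c

Convert to SI: f = 2000 PHz = 2.00 × 10^18 Hz.
For a photon p = hf/c, so p = 4.420 × 10^-24 kg·m/s.
Converting to MeV/c: p = 0.008271 MeV/c ≈ 8.27 × 10^-3 MeV/c.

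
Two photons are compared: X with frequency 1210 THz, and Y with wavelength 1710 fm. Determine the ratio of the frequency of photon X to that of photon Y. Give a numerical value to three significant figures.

f_X = 1.210·10^15 Hz (from frequency = 1210 THz, via f given directly).
f_Y = 1.753·10^20 Hz (from wavelength = 1710 fm, via f = c/λ).
Ratio = 1.210·10^15 / 1.753·10^20 = 6.90·10^-6.

6.90·10^-6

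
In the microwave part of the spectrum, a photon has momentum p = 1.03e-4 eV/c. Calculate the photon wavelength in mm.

12.0 mm

Take h = 6.62607015e-34 J·s, c = 2.99792458e8 m/s, 1 eV = 1.602176634e-19 J.
First convert: p = 1.03e-4 eV/c = 5.5046e-32 kg·m/s.
Apply λ = h/p: λ = 0.01204 m.
Converting to mm: λ = 12.04 mm ≈ 12.0 mm.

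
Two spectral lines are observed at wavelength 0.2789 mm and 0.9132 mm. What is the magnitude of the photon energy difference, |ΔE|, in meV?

3.09 meV

Using E = hc/λ: E₁ = 7.1224 × 10^-22 J, E₂ = 2.1753 × 10^-22 J.
|ΔE| = |7.1224 × 10^-22 − 2.1753 × 10^-22| = 4.95 × 10^-22 J = 3.09 meV.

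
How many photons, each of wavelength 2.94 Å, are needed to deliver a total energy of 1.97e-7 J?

2.92e8 photons

Per-photon energy: E = 6.757e-16 J (from wavelength = 2.94 Å).
N = E_total / E_photon = 1.97e-7 J / 6.757e-16 J = 2.92e8.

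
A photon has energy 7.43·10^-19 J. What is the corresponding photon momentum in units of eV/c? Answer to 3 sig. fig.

Apply p = E/c: p = 2.478·10^-27 kg·m/s.
Converting to eV/c: p = 4.637 eV/c ≈ 4.64 eV/c.

4.64 eV/c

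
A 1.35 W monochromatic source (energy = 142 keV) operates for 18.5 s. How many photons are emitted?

1.10 × 10^15 photons

Total energy: E_total = P·t = 1.35 × 18.5 = 24.98 J.
Per-photon energy: E = 2.275 × 10^-14 J.
N = E_total / E_photon = 1.10 × 10^15.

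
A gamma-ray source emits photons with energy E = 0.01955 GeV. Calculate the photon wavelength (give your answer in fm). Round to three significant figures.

63.4 fm

Take h = 6.62607015 × 10^-34 J·s, c = 2.99792458 × 10^8 m/s, 1 eV = 1.602176634 × 10^-19 J.
First convert: E = 0.01955 GeV = 3.1323 × 10^-12 J.
Apply λ = hc/E: λ = 6.342 × 10^-14 m.
Converting to fm: λ = 63.42 fm ≈ 63.4 fm.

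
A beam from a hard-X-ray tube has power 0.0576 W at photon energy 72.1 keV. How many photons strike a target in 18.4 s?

Total energy: E_total = P·t = 0.0576 × 18.4 = 1.060 J.
Per-photon energy: E = 1.155·10^-14 J.
N = E_total / E_photon = 9.17·10^13.

9.17·10^13 photons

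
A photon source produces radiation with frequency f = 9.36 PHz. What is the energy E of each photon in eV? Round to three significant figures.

First convert: f = 9.36 PHz = 9.36e15 Hz.
Apply E = hf: E = 6.202e-18 J.
Converting to eV: E = 38.71 eV ≈ 38.7 eV.

38.7 eV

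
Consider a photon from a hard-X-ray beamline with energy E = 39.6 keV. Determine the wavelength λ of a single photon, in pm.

31.3 pm

Take h = 6.62607015 × 10^-34 J·s, c = 2.99792458 × 10^8 m/s, 1 eV = 1.602176634 × 10^-19 J.
In SI units: E = 39.6 keV = 6.3446 × 10^-15 J.
For a photon λ = hc/E, so λ = 3.131 × 10^-11 m.
Converting to pm: λ = 31.31 pm ≈ 31.3 pm.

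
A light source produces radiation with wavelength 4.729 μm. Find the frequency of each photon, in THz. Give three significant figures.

63.4 THz

Use c = 2.99792458·10^8 m/s.
In SI units: λ = 4.729 μm = 4.729·10^-6 m.
The photon relation is f = c/λ, giving f = 6.339·10^13 Hz.
Converting to THz: f = 63.39 THz ≈ 63.4 THz.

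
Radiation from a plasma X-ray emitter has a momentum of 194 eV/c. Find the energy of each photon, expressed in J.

3.11e-17 J

In SI units: p = 194 eV/c = 1.0368e-25 kg·m/s.
The photon relation is E = pc, giving E = 3.108e-17 J.
So E ≈ 3.11e-17 J.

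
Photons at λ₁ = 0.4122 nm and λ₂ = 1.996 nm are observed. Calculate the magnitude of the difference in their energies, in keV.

Using E = hc/λ: E₁ = 4.8191·10^-16 J, E₂ = 9.9521·10^-17 J.
|ΔE| = |4.8191·10^-16 − 9.9521·10^-17| = 3.82·10^-16 J = 2.39 keV.

2.39 keV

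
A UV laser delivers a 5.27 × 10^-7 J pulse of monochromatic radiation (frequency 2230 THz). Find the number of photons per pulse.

3.57 × 10^11 photons

Per-photon energy: E = 1.478 × 10^-18 J (from frequency = 2230 THz).
N = E_total / E_photon = 5.27 × 10^-7 J / 1.478 × 10^-18 J = 3.57 × 10^11.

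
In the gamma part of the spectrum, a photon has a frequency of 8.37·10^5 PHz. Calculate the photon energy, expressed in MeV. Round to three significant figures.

3.46 MeV

Use h = 6.62607015·10^-34 J·s, 1 eV = 1.602176634·10^-19 J.
Convert to SI: f = 8.37·10^5 PHz = 8.37·10^20 Hz.
The photon relation is E = hf, giving E = 5.546·10^-13 J.
Converting to MeV: E = 3.462 MeV ≈ 3.46 MeV.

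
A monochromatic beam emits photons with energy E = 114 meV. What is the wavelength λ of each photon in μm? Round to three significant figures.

(h = 6.62607015 × 10^-34 J·s, c = 2.99792458 × 10^8 m/s, 1 eV = 1.602176634 × 10^-19 J.)
In SI units: E = 114 meV = 1.8265 × 10^-20 J.
Apply λ = hc/E: λ = 1.088 × 10^-5 m.
Converting to μm: λ = 10.88 μm ≈ 10.9 μm.

10.9 μm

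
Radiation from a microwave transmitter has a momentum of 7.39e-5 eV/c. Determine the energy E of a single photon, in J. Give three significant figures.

1.18e-23 J

Use c = 2.99792458e8 m/s, 1 eV = 1.602176634e-19 J.
In SI units: p = 7.39e-5 eV/c = 3.9494e-32 kg·m/s.
The photon relation is E = pc, giving E = 1.184e-23 J.
So E ≈ 1.18e-23 J.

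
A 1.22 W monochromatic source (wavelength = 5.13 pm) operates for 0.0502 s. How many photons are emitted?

Total energy: E_total = P·t = 1.22 × 0.0502 = 0.06124 J.
Per-photon energy: E = 3.872 × 10^-14 J.
N = E_total / E_photon = 1.58 × 10^12.

1.58 × 10^12 photons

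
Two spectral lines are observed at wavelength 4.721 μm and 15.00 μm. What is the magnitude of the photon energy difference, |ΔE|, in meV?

Using E = hc/λ: E₁ = 4.2077 × 10^-20 J, E₂ = 1.3243 × 10^-20 J.
|ΔE| = |4.2077 × 10^-20 − 1.3243 × 10^-20| = 2.88 × 10^-20 J = 180 meV.

180 meV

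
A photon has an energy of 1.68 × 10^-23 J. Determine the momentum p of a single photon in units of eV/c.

1.05 × 10^-4 eV/c

The photon relation is p = E/c, giving p = 5.604 × 10^-32 kg·m/s.
Converting to eV/c: p = 1.049 × 10^-4 eV/c ≈ 1.05 × 10^-4 eV/c.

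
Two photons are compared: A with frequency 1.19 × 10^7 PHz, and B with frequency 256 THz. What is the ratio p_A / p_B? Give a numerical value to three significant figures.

p_A = 2.630 × 10^-20 kg·m/s (from frequency = 1.19 × 10^7 PHz, via p = hf/c).
p_B = 5.658 × 10^-28 kg·m/s (from frequency = 256 THz, via p = hf/c).
Ratio = 2.630 × 10^-20 / 5.658 × 10^-28 = 4.65 × 10^7.

4.65 × 10^7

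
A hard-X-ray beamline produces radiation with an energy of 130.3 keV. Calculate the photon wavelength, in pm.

9.52 pm

Use h = 6.62607015 × 10^-34 J·s, c = 2.99792458 × 10^8 m/s, 1 eV = 1.602176634 × 10^-19 J.
In SI units: E = 130.3 keV = 2.0876 × 10^-14 J.
Since λ = hc/E for a photon, λ = 9.515 × 10^-12 m.
Converting to pm: λ = 9.515 pm ≈ 9.52 pm.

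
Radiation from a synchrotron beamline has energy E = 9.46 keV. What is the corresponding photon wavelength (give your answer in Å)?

1.31 Å

Use h = 6.62607015 × 10^-34 J·s, c = 2.99792458 × 10^8 m/s, 1 eV = 1.602176634 × 10^-19 J.
In SI units: E = 9.46 keV = 1.5157 × 10^-15 J.
Since λ = hc/E for a photon, λ = 1.311 × 10^-10 m.
Converting to Å: λ = 1.311 Å ≈ 1.31 Å.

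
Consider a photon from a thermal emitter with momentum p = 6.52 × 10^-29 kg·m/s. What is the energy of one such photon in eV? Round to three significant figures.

Take c = 2.99792458 × 10^8 m/s, 1 eV = 1.602176634 × 10^-19 J.
For a photon E = pc, so E = 1.955 × 10^-20 J.
Converting to eV: E = 0.1220 eV ≈ 0.122 eV.

0.122 eV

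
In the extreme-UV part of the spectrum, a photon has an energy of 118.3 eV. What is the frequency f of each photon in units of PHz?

Use h = 6.62607015 × 10^-34 J·s, 1 eV = 1.602176634 × 10^-19 J.
First convert: E = 118.3 eV = 1.8954 × 10^-17 J.
The photon relation is f = E/h, giving f = 2.860 × 10^16 Hz.
Converting to PHz: f = 28.60 PHz ≈ 28.6 PHz.

28.6 PHz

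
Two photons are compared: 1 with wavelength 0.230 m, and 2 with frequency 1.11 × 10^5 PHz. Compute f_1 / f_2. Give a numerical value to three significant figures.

f_1 = 1.303 × 10^9 Hz (from wavelength = 0.230 m, via f = c/λ).
f_2 = 1.110 × 10^20 Hz (from frequency = 1.11 × 10^5 PHz, via f given directly).
Ratio = 1.303 × 10^9 / 1.110 × 10^20 = 1.17 × 10^-11.

1.17 × 10^-11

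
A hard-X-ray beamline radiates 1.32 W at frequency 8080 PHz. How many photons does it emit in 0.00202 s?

4.98e11 photons

Total energy: E_total = P·t = 1.32 × 0.00202 = 0.002666 J.
Per-photon energy: E = 5.354e-15 J.
N = E_total / E_photon = 4.98e11.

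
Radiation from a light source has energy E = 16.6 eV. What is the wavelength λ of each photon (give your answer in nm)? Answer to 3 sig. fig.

74.7 nm

In SI units: E = 16.6 eV = 2.6596 × 10^-18 J.
Apply λ = hc/E: λ = 7.469 × 10^-8 m.
Converting to nm: λ = 74.69 nm ≈ 74.7 nm.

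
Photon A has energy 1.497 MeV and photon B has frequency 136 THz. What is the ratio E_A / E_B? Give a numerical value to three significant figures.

E_A = 2.398e-13 J (from energy = 1.497 MeV, via E given directly).
E_B = 9.011e-20 J (from frequency = 136 THz, via E = hf).
Ratio = 2.398e-13 / 9.011e-20 = 2.66e6.

2.66e6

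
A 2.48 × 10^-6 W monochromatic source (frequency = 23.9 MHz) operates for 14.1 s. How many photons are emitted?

Total energy: E_total = P·t = 2.48 × 10^-6 × 14.1 = 3.497 × 10^-5 J.
Per-photon energy: E = 1.584 × 10^-26 J.
N = E_total / E_photon = 2.21 × 10^21.

2.21 × 10^21 photons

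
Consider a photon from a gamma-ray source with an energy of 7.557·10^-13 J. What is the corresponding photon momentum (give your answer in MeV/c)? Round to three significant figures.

Since p = E/c for a photon, p = 2.521·10^-21 kg·m/s.
Converting to MeV/c: p = 4.717 MeV/c ≈ 4.72 MeV/c.

4.72 MeV/c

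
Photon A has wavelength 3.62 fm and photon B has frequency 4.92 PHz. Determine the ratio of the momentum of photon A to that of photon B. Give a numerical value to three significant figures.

1.68e7

p_A = 1.830e-19 kg·m/s (from wavelength = 3.62 fm, via p = h/λ).
p_B = 1.087e-26 kg·m/s (from frequency = 4.92 PHz, via p = hf/c).
Ratio = 1.830e-19 / 1.087e-26 = 1.68e7.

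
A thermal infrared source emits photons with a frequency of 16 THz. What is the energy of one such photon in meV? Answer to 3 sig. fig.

66.2 meV

Take h = 6.62607015e-34 J·s, 1 eV = 1.602176634e-19 J.
First convert: f = 16 THz = 1.6e13 Hz.
Apply E = hf: E = 1.060e-20 J.
Converting to meV: E = 66.17 meV ≈ 66.2 meV.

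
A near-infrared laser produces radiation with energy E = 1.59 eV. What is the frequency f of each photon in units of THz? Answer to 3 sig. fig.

In SI units: E = 1.59 eV = 2.5475e-19 J.
For a photon f = E/h, so f = 3.845e14 Hz.
Converting to THz: f = 384.5 THz ≈ 384 THz.

384 THz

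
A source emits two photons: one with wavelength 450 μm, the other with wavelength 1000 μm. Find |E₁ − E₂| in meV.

1.52 meV

Using E = hc/λ: E₁ = 4.414·10^-22 J, E₂ = 1.986·10^-22 J.
|ΔE| = |4.414·10^-22 − 1.986·10^-22| = 2.43·10^-22 J = 1.52 meV.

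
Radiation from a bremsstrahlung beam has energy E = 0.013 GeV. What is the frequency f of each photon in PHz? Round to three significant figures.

Use h = 6.62607015e-34 J·s, 1 eV = 1.602176634e-19 J.
In SI units: E = 0.013 GeV = 2.0828e-12 J.
The photon relation is f = E/h, giving f = 3.143e21 Hz.
Converting to PHz: f = 3.143e6 PHz ≈ 3.14e6 PHz.

3.14e6 PHz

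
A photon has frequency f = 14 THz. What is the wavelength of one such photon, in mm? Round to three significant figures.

Take c = 2.99792458 × 10^8 m/s.
In SI units: f = 14 THz = 1.4 × 10^13 Hz.
Since λ = c/f for a photon, λ = 2.141 × 10^-5 m.
Converting to mm: λ = 0.02141 mm ≈ 0.0214 mm.

0.0214 mm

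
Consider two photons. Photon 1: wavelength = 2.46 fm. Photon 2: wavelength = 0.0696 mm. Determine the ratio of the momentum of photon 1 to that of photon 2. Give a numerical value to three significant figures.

p_1 = 2.694e-19 kg·m/s (from wavelength = 2.46 fm, via p = h/λ).
p_2 = 9.520e-30 kg·m/s (from wavelength = 0.0696 mm, via p = h/λ).
Ratio = 2.694e-19 / 9.520e-30 = 2.83e10.

2.83e10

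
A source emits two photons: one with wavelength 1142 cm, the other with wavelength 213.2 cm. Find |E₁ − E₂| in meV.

Using E = hc/λ: E₁ = 1.7394e-26 J, E₂ = 9.3173e-26 J.
|ΔE| = |1.7394e-26 − 9.3173e-26| = 7.58e-26 J = 4.73e-4 meV.

4.73e-4 meV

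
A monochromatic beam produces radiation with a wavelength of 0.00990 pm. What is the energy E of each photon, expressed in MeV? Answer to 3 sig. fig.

In SI units: λ = 0.00990 pm = 9.90·10^-15 m.
Apply E = hc/λ: E = 2.007·10^-11 J.
Converting to MeV: E = 125.2 MeV ≈ 125 MeV.

125 MeV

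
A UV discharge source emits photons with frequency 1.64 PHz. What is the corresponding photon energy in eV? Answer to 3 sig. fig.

6.78 eV

In SI units: f = 1.64 PHz = 1.64·10^15 Hz.
Apply E = hf: E = 1.087·10^-18 J.
Converting to eV: E = 6.782 eV ≈ 6.78 eV.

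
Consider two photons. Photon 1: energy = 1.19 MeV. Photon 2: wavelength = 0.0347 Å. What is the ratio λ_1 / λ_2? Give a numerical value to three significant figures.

0.300

λ_1 = 1.042·10^-12 m (from energy = 1.19 MeV, via λ = hc/E).
λ_2 = 3.470·10^-12 m (from wavelength = 0.0347 Å, via λ given directly).
Ratio = 1.042·10^-12 / 3.470·10^-12 = 0.300.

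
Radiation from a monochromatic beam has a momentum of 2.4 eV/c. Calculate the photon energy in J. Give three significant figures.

3.85 × 10^-19 J

Use c = 2.99792458 × 10^8 m/s, 1 eV = 1.602176634 × 10^-19 J.
Convert to SI: p = 2.4 eV/c = 1.2826 × 10^-27 kg·m/s.
Since E = pc for a photon, E = 3.845 × 10^-19 J.
So E ≈ 3.85 × 10^-19 J.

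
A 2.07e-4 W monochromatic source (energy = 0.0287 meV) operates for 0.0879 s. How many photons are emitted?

3.96e18 photons

Total energy: E_total = P·t = 2.07e-4 × 0.0879 = 1.820e-5 J.
Per-photon energy: E = 4.598e-24 J.
N = E_total / E_photon = 3.96e18.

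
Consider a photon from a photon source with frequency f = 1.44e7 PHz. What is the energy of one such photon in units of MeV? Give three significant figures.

Use h = 6.62607015e-34 J·s, 1 eV = 1.602176634e-19 J.
In SI units: f = 1.44e7 PHz = 1.44e22 Hz.
For a photon E = hf, so E = 9.542e-12 J.
Converting to MeV: E = 59.55 MeV ≈ 59.6 MeV.

59.6 MeV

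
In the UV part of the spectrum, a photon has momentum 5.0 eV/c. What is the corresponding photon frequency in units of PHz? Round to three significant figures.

Use h = 6.62607015e-34 J·s, c = 2.99792458e8 m/s, 1 eV = 1.602176634e-19 J.
In SI units: p = 5.0 eV/c = 2.6721e-27 kg·m/s.
Since f = pc/h for a photon, f = 1.209e15 Hz.
Converting to PHz: f = 1.209 PHz ≈ 1.21 PHz.

1.21 PHz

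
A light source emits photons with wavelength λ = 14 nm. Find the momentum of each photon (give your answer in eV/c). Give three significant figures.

Take h = 6.62607015 × 10^-34 J·s, c = 2.99792458 × 10^8 m/s, 1 eV = 1.602176634 × 10^-19 J.
Convert to SI: λ = 14 nm = 1.4 × 10^-8 m.
Apply p = h/λ: p = 4.733 × 10^-26 kg·m/s.
Converting to eV/c: p = 88.56 eV/c ≈ 88.6 eV/c.

88.6 eV/c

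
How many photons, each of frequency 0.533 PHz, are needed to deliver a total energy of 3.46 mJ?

Per-photon energy: E = 3.532e-19 J (from frequency = 0.533 PHz).
N = E_total / E_photon = 0.00346 J / 3.532e-19 J = 9.80e15.

9.80e15 photons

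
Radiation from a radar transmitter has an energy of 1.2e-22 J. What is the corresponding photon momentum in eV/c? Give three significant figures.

7.49e-4 eV/c

Since p = E/c for a photon, p = 4.003e-31 kg·m/s.
Converting to eV/c: p = 7.490e-4 eV/c ≈ 7.49e-4 eV/c.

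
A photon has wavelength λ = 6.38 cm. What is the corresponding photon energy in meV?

0.0194 meV

Convert to SI: λ = 6.38 cm = 0.0638 m.
Since E = hc/λ for a photon, E = 3.114e-24 J.
Converting to meV: E = 0.01943 meV ≈ 0.0194 meV.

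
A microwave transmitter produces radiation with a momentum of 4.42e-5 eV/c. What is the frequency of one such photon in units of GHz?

10.7 GHz

In SI units: p = 4.42e-5 eV/c = 2.3622e-32 kg·m/s.
For a photon f = pc/h, so f = 1.069e10 Hz.
Converting to GHz: f = 10.69 GHz ≈ 10.7 GHz.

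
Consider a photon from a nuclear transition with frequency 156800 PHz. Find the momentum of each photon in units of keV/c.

648 keV/c

First convert: f = 156800 PHz = 1.568e20 Hz.
The photon relation is p = hf/c, giving p = 3.466e-22 kg·m/s.
Converting to keV/c: p = 648.5 keV/c ≈ 648 keV/c.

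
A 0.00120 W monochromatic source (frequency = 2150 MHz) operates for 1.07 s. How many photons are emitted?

Total energy: E_total = P·t = 0.00120 × 1.07 = 0.001284 J.
Per-photon energy: E = 1.425e-24 J.
N = E_total / E_photon = 9.01e20.

9.01e20 photons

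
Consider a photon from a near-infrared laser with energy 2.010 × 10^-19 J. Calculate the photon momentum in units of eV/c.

Take c = 2.99792458 × 10^8 m/s, 1 eV = 1.602176634 × 10^-19 J.
Apply p = E/c: p = 6.705 × 10^-28 kg·m/s.
Converting to eV/c: p = 1.255 eV/c ≈ 1.25 eV/c.

1.25 eV/c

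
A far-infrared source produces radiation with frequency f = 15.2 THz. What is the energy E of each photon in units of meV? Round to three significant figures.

62.9 meV

(h = 6.62607015·10^-34 J·s, 1 eV = 1.602176634·10^-19 J.)
Convert to SI: f = 15.2 THz = 1.52·10^13 Hz.
Apply E = hf: E = 1.007·10^-20 J.
Converting to meV: E = 62.86 meV ≈ 62.9 meV.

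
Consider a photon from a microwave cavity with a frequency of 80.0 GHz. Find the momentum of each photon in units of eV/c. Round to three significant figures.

In SI units: f = 80.0 GHz = 8.00 × 10^10 Hz.
Since p = hf/c for a photon, p = 1.768 × 10^-31 kg·m/s.
Converting to eV/c: p = 3.309 × 10^-4 eV/c ≈ 3.31 × 10^-4 eV/c.

3.31 × 10^-4 eV/c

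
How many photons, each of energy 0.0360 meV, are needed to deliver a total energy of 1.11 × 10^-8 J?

Per-photon energy: E = 5.768 × 10^-24 J (from energy = 0.0360 meV).
N = E_total / E_photon = 1.11 × 10^-8 J / 5.768 × 10^-24 J = 1.92 × 10^15.

1.92 × 10^15 photons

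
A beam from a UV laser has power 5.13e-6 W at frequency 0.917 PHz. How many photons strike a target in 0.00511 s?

4.31e10 photons

Total energy: E_total = P·t = 5.13e-6 × 0.00511 = 2.621e-8 J.
Per-photon energy: E = 6.076e-19 J.
N = E_total / E_photon = 4.31e10.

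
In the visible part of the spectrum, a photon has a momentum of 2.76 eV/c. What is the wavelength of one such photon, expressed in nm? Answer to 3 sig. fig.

449 nm

(h = 6.62607015·10^-34 J·s, c = 2.99792458·10^8 m/s, 1 eV = 1.602176634·10^-19 J.)
Convert to SI: p = 2.76 eV/c = 1.4750·10^-27 kg·m/s.
For a photon λ = h/p, so λ = 4.492·10^-7 m.
Converting to nm: λ = 449.2 nm ≈ 449 nm.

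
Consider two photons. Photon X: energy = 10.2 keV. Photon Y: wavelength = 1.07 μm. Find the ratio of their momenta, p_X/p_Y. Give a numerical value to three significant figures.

p_X = 5.451e-24 kg·m/s (from energy = 10.2 keV, via p = E/c).
p_Y = 6.193e-28 kg·m/s (from wavelength = 1.07 μm, via p = h/λ).
Ratio = 5.451e-24 / 6.193e-28 = 8800.

8800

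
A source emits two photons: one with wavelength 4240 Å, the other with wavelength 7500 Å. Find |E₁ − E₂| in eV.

Using E = hc/λ: E₁ = 4.685e-19 J, E₂ = 2.649e-19 J.
|ΔE| = |4.685e-19 − 2.649e-19| = 2.04e-19 J = 1.27 eV.

1.27 eV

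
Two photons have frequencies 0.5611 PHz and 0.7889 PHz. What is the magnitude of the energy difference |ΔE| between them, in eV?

0.942 eV

Using E = hf: E₁ = 3.7179e-19 J, E₂ = 5.2273e-19 J.
|ΔE| = |3.7179e-19 − 5.2273e-19| = 1.51e-19 J = 0.942 eV.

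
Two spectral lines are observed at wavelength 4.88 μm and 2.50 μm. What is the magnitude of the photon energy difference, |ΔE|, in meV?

Using E = hc/λ: E₁ = 4.071 × 10^-20 J, E₂ = 7.946 × 10^-20 J.
|ΔE| = |4.071 × 10^-20 − 7.946 × 10^-20| = 3.88 × 10^-20 J = 242 meV.

242 meV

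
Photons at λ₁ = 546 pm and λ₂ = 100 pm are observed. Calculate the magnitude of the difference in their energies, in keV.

10.1 keV

Using E = hc/λ: E₁ = 3.638e-16 J, E₂ = 1.986e-15 J.
|ΔE| = |3.638e-16 − 1.986e-15| = 1.62e-15 J = 10.1 keV.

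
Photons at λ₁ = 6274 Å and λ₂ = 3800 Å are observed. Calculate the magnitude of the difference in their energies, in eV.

Using E = hc/λ: E₁ = 3.1662e-19 J, E₂ = 5.2275e-19 J.
|ΔE| = |3.1662e-19 − 5.2275e-19| = 2.06e-19 J = 1.29 eV.

1.29 eV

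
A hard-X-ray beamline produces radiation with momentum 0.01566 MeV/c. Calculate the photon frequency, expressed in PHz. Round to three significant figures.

(h = 6.62607015 × 10^-34 J·s, c = 2.99792458 × 10^8 m/s, 1 eV = 1.602176634 × 10^-19 J.)
In SI units: p = 0.01566 MeV/c = 8.3692 × 10^-24 kg·m/s.
Since f = pc/h for a photon, f = 3.787 × 10^18 Hz.
Converting to PHz: f = 3787 PHz ≈ 3790 PHz.

3790 PHz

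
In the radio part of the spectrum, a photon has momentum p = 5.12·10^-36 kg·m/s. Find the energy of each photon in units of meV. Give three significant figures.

The photon relation is E = pc, giving E = 1.535·10^-27 J.
Converting to meV: E = 9.580·10^-6 meV ≈ 9.58·10^-6 meV.

9.58·10^-6 meV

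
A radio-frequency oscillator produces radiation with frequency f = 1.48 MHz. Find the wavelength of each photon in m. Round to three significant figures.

203 m

Convert to SI: f = 1.48 MHz = 1.48 × 10^6 Hz.
Apply λ = c/f: λ = 202.6 m.
So λ ≈ 203 m.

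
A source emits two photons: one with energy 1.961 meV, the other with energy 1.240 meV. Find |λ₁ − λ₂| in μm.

368 μm

Using λ = hc/E: λ₁ = 6.3225e-4 m, λ₂ = 9.9987e-4 m.
|Δλ| = |6.3225e-4 − 9.9987e-4| = 3.68e-4 m = 368 μm.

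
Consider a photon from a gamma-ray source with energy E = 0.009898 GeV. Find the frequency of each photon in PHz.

2.39e6 PHz

Convert to SI: E = 0.009898 GeV = 1.5858e-12 J.
For a photon f = E/h, so f = 2.393e21 Hz.
Converting to PHz: f = 2.393e6 PHz ≈ 2.39e6 PHz.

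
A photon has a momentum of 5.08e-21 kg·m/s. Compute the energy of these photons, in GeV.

9.51e-3 GeV

Take c = 2.99792458e8 m/s, 1 eV = 1.602176634e-19 J.
Since E = pc for a photon, E = 1.523e-12 J.
Converting to GeV: E = 0.009505 GeV ≈ 9.51e-3 GeV.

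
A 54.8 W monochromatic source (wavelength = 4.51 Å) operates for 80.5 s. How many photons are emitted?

1.00e19 photons

Total energy: E_total = P·t = 54.8 × 80.5 = 4411 J.
Per-photon energy: E = 4.405e-16 J.
N = E_total / E_photon = 1.00e19.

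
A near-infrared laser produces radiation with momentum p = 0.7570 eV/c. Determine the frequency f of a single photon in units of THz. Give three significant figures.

183 THz

In SI units: p = 0.7570 eV/c = 4.0456·10^-28 kg·m/s.
Since f = pc/h for a photon, f = 1.830·10^14 Hz.
Converting to THz: f = 183.0 THz ≈ 183 THz.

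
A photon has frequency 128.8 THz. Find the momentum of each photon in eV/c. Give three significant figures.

0.533 eV/c

Take h = 6.62607015e-34 J·s, c = 2.99792458e8 m/s, 1 eV = 1.602176634e-19 J.
Convert to SI: f = 128.8 THz = 1.288e14 Hz.
Apply p = hf/c: p = 2.847e-28 kg·m/s.
Converting to eV/c: p = 0.5327 eV/c ≈ 0.533 eV/c.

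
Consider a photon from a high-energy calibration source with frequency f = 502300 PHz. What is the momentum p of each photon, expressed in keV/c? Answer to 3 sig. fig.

2080 keV/c

Use h = 6.62607015 × 10^-34 J·s, c = 2.99792458 × 10^8 m/s, 1 eV = 1.602176634 × 10^-19 J.
In SI units: f = 502300 PHz = 5.023 × 10^20 Hz.
The photon relation is p = hf/c, giving p = 1.110 × 10^-21 kg·m/s.
Converting to keV/c: p = 2077 keV/c ≈ 2080 keV/c.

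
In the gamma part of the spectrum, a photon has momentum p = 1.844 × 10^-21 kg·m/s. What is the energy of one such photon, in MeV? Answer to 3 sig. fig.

3.45 MeV

Use c = 2.99792458 × 10^8 m/s, 1 eV = 1.602176634 × 10^-19 J.
Since E = pc for a photon, E = 5.528 × 10^-13 J.
Converting to MeV: E = 3.450 MeV ≈ 3.45 MeV.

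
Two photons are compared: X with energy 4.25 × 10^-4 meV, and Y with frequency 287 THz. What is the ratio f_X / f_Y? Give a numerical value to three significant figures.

3.58 × 10^-7

f_X = 1.028 × 10^8 Hz (from energy = 4.25 × 10^-4 meV, via f = E/h).
f_Y = 2.870 × 10^14 Hz (from frequency = 287 THz, via f given directly).
Ratio = 1.028 × 10^8 / 2.870 × 10^14 = 3.58 × 10^-7.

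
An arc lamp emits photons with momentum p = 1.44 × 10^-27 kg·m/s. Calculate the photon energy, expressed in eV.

For a photon E = pc, so E = 4.317 × 10^-19 J.
Converting to eV: E = 2.694 eV ≈ 2.69 eV.

2.69 eV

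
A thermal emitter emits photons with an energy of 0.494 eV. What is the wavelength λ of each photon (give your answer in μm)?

Convert to SI: E = 0.494 eV = 7.9148 × 10^-20 J.
Since λ = hc/E for a photon, λ = 2.510 × 10^-6 m.
Converting to μm: λ = 2.510 μm ≈ 2.51 μm.

2.51 μm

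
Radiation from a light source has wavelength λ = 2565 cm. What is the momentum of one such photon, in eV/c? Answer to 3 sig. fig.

4.83 × 10^-8 eV/c

Take h = 6.62607015 × 10^-34 J·s, c = 2.99792458 × 10^8 m/s, 1 eV = 1.602176634 × 10^-19 J.
Convert to SI: λ = 2565 cm = 25.65 m.
For a photon p = h/λ, so p = 2.583 × 10^-35 kg·m/s.
Converting to eV/c: p = 4.834 × 10^-8 eV/c ≈ 4.83 × 10^-8 eV/c.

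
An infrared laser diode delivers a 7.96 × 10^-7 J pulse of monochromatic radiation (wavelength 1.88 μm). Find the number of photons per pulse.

7.53 × 10^12 photons

Per-photon energy: E = 1.057 × 10^-19 J (from wavelength = 1.88 μm).
N = E_total / E_photon = 7.96 × 10^-7 J / 1.057 × 10^-19 J = 7.53 × 10^12.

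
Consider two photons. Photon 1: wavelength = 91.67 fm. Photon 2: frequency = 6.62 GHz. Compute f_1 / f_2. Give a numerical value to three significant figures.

f_1 = 3.270 × 10^21 Hz (from wavelength = 91.67 fm, via f = c/λ).
f_2 = 6.620 × 10^9 Hz (from frequency = 6.62 GHz, via f given directly).
Ratio = 3.270 × 10^21 / 6.620 × 10^9 = 4.94 × 10^11.

4.94 × 10^11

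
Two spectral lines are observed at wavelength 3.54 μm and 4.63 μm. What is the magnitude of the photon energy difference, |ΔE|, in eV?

Using E = hc/λ: E₁ = 5.611e-20 J, E₂ = 4.290e-20 J.
|ΔE| = |5.611e-20 − 4.290e-20| = 1.32e-20 J = 0.0825 eV.

0.0825 eV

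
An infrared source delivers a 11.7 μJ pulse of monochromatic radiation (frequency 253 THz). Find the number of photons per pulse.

6.98·10^13 photons

Per-photon energy: E = 1.676·10^-19 J (from frequency = 253 THz).
N = E_total / E_photon = 1.17·10^-5 J / 1.676·10^-19 J = 6.98·10^13.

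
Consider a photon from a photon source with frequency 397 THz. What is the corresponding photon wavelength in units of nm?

Use c = 2.99792458 × 10^8 m/s.
First convert: f = 397 THz = 3.97 × 10^14 Hz.
Apply λ = c/f: λ = 7.551 × 10^-7 m.
Converting to nm: λ = 755.1 nm ≈ 755 nm.

755 nm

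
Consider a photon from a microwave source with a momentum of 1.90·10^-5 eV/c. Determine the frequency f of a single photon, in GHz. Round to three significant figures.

4.59 GHz

In SI units: p = 1.90·10^-5 eV/c = 1.0154·10^-32 kg·m/s.
For a photon f = pc/h, so f = 4.594·10^9 Hz.
Converting to GHz: f = 4.594 GHz ≈ 4.59 GHz.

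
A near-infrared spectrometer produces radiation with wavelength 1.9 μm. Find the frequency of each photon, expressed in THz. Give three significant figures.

158 THz

Take c = 2.99792458·10^8 m/s.
In SI units: λ = 1.9 μm = 1.9·10^-6 m.
The photon relation is f = c/λ, giving f = 1.578·10^14 Hz.
Converting to THz: f = 157.8 THz ≈ 158 THz.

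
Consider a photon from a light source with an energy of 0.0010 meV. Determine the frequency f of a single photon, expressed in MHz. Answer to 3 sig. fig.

242 MHz

Take h = 6.62607015 × 10^-34 J·s, 1 eV = 1.602176634 × 10^-19 J.
Convert to SI: E = 0.0010 meV = 1.6022 × 10^-25 J.
Apply f = E/h: f = 2.418 × 10^8 Hz.
Converting to MHz: f = 241.8 MHz ≈ 242 MHz.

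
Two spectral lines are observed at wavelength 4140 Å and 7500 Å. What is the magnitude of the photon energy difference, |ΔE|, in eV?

1.34 eV

Using E = hc/λ: E₁ = 4.798·10^-19 J, E₂ = 2.649·10^-19 J.
|ΔE| = |4.798·10^-19 − 2.649·10^-19| = 2.15·10^-19 J = 1.34 eV.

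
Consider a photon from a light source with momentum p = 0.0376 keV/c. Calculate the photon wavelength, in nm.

Use h = 6.62607015·10^-34 J·s, c = 2.99792458·10^8 m/s, 1 eV = 1.602176634·10^-19 J.
First convert: p = 0.0376 keV/c = 2.0095·10^-26 kg·m/s.
Apply λ = h/p: λ = 3.297·10^-8 m.
Converting to nm: λ = 32.97 nm ≈ 33.0 nm.

33.0 nm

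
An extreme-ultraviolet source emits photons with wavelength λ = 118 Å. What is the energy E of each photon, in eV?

(h = 6.62607015e-34 J·s, c = 2.99792458e8 m/s, 1 eV = 1.602176634e-19 J.)
Convert to SI: λ = 118 Å = 1.18e-8 m.
Since E = hc/λ for a photon, E = 1.683e-17 J.
Converting to eV: E = 105.1 eV ≈ 105 eV.

105 eV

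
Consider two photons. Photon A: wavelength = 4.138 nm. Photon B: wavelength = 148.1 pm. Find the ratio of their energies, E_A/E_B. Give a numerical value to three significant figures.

E_A = 4.800·10^-17 J (from wavelength = 4.138 nm, via E = hc/λ).
E_B = 1.341·10^-15 J (from wavelength = 148.1 pm, via E = hc/λ).
Ratio = 4.800·10^-17 / 1.341·10^-15 = 0.0358.

0.0358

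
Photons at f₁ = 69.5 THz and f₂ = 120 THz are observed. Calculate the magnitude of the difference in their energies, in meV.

Using E = hf: E₁ = 4.605 × 10^-20 J, E₂ = 7.951 × 10^-20 J.
|ΔE| = |4.605 × 10^-20 − 7.951 × 10^-20| = 3.35 × 10^-20 J = 209 meV.

209 meV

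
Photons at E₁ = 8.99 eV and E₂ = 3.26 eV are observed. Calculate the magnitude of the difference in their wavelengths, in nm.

242 nm

Using λ = hc/E: λ₁ = 1.379·10^-7 m, λ₂ = 3.803·10^-7 m.
|Δλ| = |1.379·10^-7 − 3.803·10^-7| = 2.42·10^-7 m = 242 nm.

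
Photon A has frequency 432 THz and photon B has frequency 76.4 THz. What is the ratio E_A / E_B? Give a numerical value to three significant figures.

E_A = 2.862e-19 J (from frequency = 432 THz, via E = hf).
E_B = 5.062e-20 J (from frequency = 76.4 THz, via E = hf).
Ratio = 2.862e-19 / 5.062e-20 = 5.65.

5.65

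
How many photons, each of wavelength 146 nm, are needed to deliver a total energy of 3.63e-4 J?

Per-photon energy: E = 1.361e-18 J (from wavelength = 146 nm).
N = E_total / E_photon = 3.63e-4 J / 1.361e-18 J = 2.67e14.

2.67e14 photons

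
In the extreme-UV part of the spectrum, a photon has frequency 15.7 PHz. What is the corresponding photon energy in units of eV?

64.9 eV

First convert: f = 15.7 PHz = 1.57e16 Hz.
Apply E = hf: E = 1.040e-17 J.
Converting to eV: E = 64.93 eV ≈ 64.9 eV.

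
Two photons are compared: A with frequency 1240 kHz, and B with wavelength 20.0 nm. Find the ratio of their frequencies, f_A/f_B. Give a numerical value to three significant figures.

8.27 × 10^-11

f_A = 1.240 × 10^6 Hz (from frequency = 1240 kHz, via f given directly).
f_B = 1.499 × 10^16 Hz (from wavelength = 20.0 nm, via f = c/λ).
Ratio = 1.240 × 10^6 / 1.499 × 10^16 = 8.27 × 10^-11.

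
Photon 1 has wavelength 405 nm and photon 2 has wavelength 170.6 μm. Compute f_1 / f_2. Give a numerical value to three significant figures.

f_1 = 7.402e14 Hz (from wavelength = 405 nm, via f = c/λ).
f_2 = 1.757e12 Hz (from wavelength = 170.6 μm, via f = c/λ).
Ratio = 7.402e14 / 1.757e12 = 421.

421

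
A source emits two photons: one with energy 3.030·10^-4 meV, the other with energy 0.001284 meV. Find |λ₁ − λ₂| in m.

Using λ = hc/E: λ₁ = 4.0919 m, λ₂ = 0.96561 m.
|Δλ| = |4.0919 − 0.96561| = 3.13 m.

3.13 m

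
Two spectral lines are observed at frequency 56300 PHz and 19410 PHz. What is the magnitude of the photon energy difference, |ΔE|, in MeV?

0.153 MeV

Using E = hf: E₁ = 3.7305e-14 J, E₂ = 1.2861e-14 J.
|ΔE| = |3.7305e-14 − 1.2861e-14| = 2.44e-14 J = 0.153 MeV.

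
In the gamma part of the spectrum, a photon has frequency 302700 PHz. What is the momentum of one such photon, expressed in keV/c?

1250 keV/c

Convert to SI: f = 302700 PHz = 3.027e20 Hz.
For a photon p = hf/c, so p = 6.690e-22 kg·m/s.
Converting to keV/c: p = 1252 keV/c ≈ 1250 keV/c.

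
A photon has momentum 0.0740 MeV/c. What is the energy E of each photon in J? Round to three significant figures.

1.19e-14 J

First convert: p = 0.0740 MeV/c = 3.9548e-23 kg·m/s.
For a photon E = pc, so E = 1.186e-14 J.
So E ≈ 1.19e-14 J.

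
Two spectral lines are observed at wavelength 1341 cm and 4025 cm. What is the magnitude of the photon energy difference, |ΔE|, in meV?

6.17 × 10^-5 meV

Using E = hc/λ: E₁ = 1.4813 × 10^-26 J, E₂ = 4.9353 × 10^-27 J.
|ΔE| = |1.4813 × 10^-26 − 4.9353 × 10^-27| = 9.88 × 10^-27 J = 6.17 × 10^-5 meV.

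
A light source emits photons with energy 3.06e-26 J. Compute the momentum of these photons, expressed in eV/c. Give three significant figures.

1.91e-7 eV/c

Take c = 2.99792458e8 m/s, 1 eV = 1.602176634e-19 J.
For a photon p = E/c, so p = 1.021e-34 kg·m/s.
Converting to eV/c: p = 1.910e-7 eV/c ≈ 1.91e-7 eV/c.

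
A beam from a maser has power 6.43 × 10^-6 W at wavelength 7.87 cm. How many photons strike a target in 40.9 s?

1.04 × 10^20 photons

Total energy: E_total = P·t = 6.43 × 10^-6 × 40.9 = 2.630 × 10^-4 J.
Per-photon energy: E = 2.524 × 10^-24 J.
N = E_total / E_photon = 1.04 × 10^20.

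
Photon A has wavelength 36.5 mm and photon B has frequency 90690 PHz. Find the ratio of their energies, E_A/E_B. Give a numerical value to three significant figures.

9.06 × 10^-11

E_A = 5.442 × 10^-24 J (from wavelength = 36.5 mm, via E = hc/λ).
E_B = 6.009 × 10^-14 J (from frequency = 90690 PHz, via E = hf).
Ratio = 5.442 × 10^-24 / 6.009 × 10^-14 = 9.06 × 10^-11.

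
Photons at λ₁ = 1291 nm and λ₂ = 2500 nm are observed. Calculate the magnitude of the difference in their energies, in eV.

0.464 eV

Using E = hc/λ: E₁ = 1.5387 × 10^-19 J, E₂ = 7.9458 × 10^-20 J.
|ΔE| = |1.5387 × 10^-19 − 7.9458 × 10^-20| = 7.44 × 10^-20 J = 0.464 eV.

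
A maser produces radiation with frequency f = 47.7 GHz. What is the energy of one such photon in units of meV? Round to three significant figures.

Convert to SI: f = 47.7 GHz = 4.77 × 10^10 Hz.
Since E = hf for a photon, E = 3.161 × 10^-23 J.
Converting to meV: E = 0.1973 meV ≈ 0.197 meV.

0.197 meV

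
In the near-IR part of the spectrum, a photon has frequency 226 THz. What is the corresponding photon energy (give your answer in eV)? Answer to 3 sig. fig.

0.935 eV

Convert to SI: f = 226 THz = 2.26 × 10^14 Hz.
The photon relation is E = hf, giving E = 1.497 × 10^-19 J.
Converting to eV: E = 0.9347 eV ≈ 0.935 eV.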